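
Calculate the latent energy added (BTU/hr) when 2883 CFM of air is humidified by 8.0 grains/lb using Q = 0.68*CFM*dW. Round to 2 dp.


Q = 0.68 * 2883 * 8.0 = 15683.52 BTU/hr

15683.52 BTU/hr


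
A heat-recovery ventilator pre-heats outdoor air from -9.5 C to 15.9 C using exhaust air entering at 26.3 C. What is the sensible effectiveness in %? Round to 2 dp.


eff = (15.9-(-9.5))/(26.3-(-9.5))*100 = 70.95 %

70.95 %


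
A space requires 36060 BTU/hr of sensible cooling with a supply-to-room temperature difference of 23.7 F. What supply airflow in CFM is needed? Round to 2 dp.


CFM = 36060 / (1.08 * 23.7) = 1408.81

1408.81 CFM


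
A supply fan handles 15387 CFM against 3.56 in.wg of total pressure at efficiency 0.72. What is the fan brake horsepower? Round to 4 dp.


BHP = 15387 * 3.56 / (6356 * 0.72) = 11.9698 hp

11.9698 hp


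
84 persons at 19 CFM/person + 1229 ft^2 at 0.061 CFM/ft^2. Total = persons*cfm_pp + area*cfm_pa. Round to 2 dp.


Total = 84*19 + 1229*0.061 = 1670.97 CFM

1670.97 CFM


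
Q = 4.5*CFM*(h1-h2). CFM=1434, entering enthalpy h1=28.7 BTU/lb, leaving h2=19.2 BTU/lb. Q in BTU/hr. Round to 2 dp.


Q = 4.5 * 1434 * (28.7 - 19.2) = 61303.50 BTU/hr

61303.50 BTU/hr


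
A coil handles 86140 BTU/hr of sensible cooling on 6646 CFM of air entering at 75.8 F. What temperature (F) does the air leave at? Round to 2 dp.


dT = 86140/(1.08*6646) = 12.0011
T_leave = 75.8 - 12.0011 = 63.80 F

63.80 F


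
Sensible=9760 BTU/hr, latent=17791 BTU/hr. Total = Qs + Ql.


Qt = 9760 + 17791 = 27551 BTU/hr

27551 BTU/hr


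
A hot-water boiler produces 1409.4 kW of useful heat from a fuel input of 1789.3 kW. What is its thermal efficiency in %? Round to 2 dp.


eta = (1409.4/1789.3)*100 = 78.77 %

78.77 %


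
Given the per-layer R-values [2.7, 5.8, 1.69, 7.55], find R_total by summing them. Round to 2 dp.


R_total = 2.7 + 5.8 + 1.69 + 7.55 = 17.74

17.74


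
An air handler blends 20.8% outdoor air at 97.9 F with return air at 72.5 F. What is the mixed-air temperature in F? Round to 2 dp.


T_mix = 72.5 + (20.8/100)*(97.9-72.5) = 77.78 F

77.78 F


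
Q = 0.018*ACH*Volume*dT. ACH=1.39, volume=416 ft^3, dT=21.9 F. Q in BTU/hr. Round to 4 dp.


Q = 0.018 * 1.39 * 416 * 21.9 = 227.9422 BTU/hr

227.9422 BTU/hr


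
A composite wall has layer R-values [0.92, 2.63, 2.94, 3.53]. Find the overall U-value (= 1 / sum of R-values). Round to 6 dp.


R_total = 0.92 + 2.63 + 2.94 + 3.53 = 10.02
U = 1/10.02 = 0.099800

0.099800


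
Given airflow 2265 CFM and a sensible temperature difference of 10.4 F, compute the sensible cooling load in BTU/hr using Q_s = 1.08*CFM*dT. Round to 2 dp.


Q = 1.08 * 2265 * 10.4 = 25440.48 BTU/hr

25440.48 BTU/hr


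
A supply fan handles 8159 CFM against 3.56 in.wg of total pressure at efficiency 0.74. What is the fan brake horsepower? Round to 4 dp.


BHP = 8159 * 3.56 / (6356 * 0.74) = 6.1755 hp

6.1755 hp


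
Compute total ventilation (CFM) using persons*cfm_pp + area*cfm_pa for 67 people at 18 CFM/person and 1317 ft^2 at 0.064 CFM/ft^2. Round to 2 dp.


Total = 67*18 + 1317*0.064 = 1290.29 CFM

1290.29 CFM


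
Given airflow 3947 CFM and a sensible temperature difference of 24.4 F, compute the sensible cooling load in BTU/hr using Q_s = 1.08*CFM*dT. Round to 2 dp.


Q = 1.08 * 3947 * 24.4 = 104011.34 BTU/hr

104011.34 BTU/hr


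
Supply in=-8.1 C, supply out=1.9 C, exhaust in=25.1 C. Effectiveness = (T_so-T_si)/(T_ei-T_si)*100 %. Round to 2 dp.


eff = (1.9-(-8.1))/(25.1-(-8.1))*100 = 30.12 %

30.12 %


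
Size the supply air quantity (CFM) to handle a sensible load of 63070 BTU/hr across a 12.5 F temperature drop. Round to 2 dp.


CFM = 63070 / (1.08 * 12.5) = 4671.85

4671.85 CFM


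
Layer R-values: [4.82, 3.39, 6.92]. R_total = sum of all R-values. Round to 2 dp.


R_total = 4.82 + 3.39 + 6.92 = 15.13

15.13


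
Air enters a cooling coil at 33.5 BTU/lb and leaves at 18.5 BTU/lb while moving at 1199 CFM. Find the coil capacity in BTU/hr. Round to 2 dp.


Q = 4.5 * 1199 * (33.5 - 18.5) = 80932.50 BTU/hr

80932.50 BTU/hr


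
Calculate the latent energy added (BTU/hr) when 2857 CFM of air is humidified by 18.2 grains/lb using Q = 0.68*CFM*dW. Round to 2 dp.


Q = 0.68 * 2857 * 18.2 = 35358.23 BTU/hr

35358.23 BTU/hr


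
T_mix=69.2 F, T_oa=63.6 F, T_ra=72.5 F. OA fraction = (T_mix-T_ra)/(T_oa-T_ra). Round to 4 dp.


frac = (69.2 - 72.5) / (63.6 - 72.5) = 0.3708

0.3708


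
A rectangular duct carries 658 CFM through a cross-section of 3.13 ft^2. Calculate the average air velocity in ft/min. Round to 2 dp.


V = 658 / 3.13 = 210.22 ft/min

210.22 ft/min


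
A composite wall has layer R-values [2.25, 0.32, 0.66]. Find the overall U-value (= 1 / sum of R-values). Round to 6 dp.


R_total = 2.25 + 0.32 + 0.66 = 3.23
U = 1/3.23 = 0.309598

0.309598


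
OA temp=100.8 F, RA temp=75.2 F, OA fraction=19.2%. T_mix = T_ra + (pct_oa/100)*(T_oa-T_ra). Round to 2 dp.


T_mix = 75.2 + (19.2/100)*(100.8-75.2) = 80.12 F

80.12 F


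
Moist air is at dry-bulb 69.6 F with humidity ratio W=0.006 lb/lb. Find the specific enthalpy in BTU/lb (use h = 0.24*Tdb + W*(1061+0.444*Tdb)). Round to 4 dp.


h = 0.24*69.6 + 0.006*(1061+0.444*69.6) = 23.2554 BTU/lb

23.2554 BTU/lb


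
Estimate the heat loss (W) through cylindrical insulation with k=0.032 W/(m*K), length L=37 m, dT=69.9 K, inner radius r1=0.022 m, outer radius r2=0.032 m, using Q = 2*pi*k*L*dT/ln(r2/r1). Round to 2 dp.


Q = 2*pi*0.032*37*69.9/ln(0.032/0.022) = 1387.82 W

1387.82 W


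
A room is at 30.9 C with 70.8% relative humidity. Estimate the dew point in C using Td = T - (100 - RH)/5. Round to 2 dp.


Td = 30.9 - (100-70.8)/5 = 25.06 C

25.06 C


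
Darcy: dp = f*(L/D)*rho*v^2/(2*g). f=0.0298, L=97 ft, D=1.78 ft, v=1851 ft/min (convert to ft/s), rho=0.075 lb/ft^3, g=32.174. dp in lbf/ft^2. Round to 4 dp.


v_fps = 1851/60 = 30.85 ft/s
dp = 0.0298*(97/1.78)*0.075*30.85^2/(2*32.174) = 1.8014 lbf/ft^2

1.8014 lbf/ft^2


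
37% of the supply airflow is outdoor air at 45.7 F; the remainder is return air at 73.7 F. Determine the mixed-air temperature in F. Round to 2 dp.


T_mix = 0.37*45.7 + 0.63*73.7 = 63.34 F

63.34 F


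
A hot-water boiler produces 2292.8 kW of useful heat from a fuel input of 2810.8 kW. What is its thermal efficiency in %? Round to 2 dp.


eta = (2292.8/2810.8)*100 = 81.57 %

81.57 %


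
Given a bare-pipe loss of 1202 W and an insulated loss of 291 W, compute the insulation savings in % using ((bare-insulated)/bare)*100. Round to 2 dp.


Savings = ((1202-291)/1202)*100 = 75.79 %

75.79 %


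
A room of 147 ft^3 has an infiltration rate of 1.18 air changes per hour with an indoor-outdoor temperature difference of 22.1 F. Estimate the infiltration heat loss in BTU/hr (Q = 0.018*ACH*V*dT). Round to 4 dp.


Q = 0.018 * 1.18 * 147 * 22.1 = 69.0024 BTU/hr

69.0024 BTU/hr


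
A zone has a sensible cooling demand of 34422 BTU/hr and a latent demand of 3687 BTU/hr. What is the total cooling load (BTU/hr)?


Qt = 34422 + 3687 = 38109 BTU/hr

38109 BTU/hr


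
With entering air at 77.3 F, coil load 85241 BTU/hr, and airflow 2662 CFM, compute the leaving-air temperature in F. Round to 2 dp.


dT = 85241/(1.08*2662) = 29.6495
T_leave = 77.3 - 29.6495 = 47.65 F

47.65 F


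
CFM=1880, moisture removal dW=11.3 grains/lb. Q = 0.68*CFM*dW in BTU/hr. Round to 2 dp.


Q = 0.68 * 1880 * 11.3 = 14445.92 BTU/hr

14445.92 BTU/hr


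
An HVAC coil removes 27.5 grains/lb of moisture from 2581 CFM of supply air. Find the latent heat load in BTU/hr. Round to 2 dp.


Q = 0.68 * 2581 * 27.5 = 48264.70 BTU/hr

48264.70 BTU/hr


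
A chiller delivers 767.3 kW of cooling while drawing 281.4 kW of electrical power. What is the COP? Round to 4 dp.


COP = 767.3 / 281.4 = 2.7267

2.7267


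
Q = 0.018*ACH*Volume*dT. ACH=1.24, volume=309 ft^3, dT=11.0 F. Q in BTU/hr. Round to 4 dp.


Q = 0.018 * 1.24 * 309 * 11.0 = 75.8657 BTU/hr

75.8657 BTU/hr


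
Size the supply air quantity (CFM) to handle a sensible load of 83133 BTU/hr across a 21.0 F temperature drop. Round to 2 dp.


CFM = 83133 / (1.08 * 21.0) = 3665.48

3665.48 CFM


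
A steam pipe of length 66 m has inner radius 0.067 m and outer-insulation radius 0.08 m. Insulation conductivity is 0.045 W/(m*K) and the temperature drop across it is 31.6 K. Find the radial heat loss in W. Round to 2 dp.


Q = 2*pi*0.045*66*31.6/ln(0.08/0.067) = 3325.30 W

3325.30 W


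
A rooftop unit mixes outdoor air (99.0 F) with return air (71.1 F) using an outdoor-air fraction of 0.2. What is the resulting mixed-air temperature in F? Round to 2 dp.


T_mix = 0.2*99.0 + 0.8*71.1 = 76.68 F

76.68 F


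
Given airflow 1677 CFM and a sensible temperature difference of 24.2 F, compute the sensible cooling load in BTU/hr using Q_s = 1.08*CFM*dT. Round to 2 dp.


Q = 1.08 * 1677 * 24.2 = 43830.07 BTU/hr

43830.07 BTU/hr


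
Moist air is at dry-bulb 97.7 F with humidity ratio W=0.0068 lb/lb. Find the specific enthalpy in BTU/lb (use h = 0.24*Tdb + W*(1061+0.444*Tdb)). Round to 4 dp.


h = 0.24*97.7 + 0.0068*(1061+0.444*97.7) = 30.9578 BTU/lb

30.9578 BTU/lb


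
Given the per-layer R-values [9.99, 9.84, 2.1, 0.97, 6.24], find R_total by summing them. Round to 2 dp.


R_total = 9.99 + 9.84 + 2.1 + 0.97 + 6.24 = 29.14

29.14


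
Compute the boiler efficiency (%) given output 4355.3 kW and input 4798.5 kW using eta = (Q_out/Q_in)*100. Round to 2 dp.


eta = (4355.3/4798.5)*100 = 90.76 %

90.76 %


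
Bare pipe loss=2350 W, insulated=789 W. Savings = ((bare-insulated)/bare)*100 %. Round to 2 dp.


Savings = ((2350-789)/2350)*100 = 66.43 %

66.43 %


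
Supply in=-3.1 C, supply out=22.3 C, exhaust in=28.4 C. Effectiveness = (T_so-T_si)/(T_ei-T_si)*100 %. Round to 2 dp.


eff = (22.3-(-3.1))/(28.4-(-3.1))*100 = 80.63 %

80.63 %


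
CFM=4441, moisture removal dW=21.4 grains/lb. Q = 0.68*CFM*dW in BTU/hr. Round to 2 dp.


Q = 0.68 * 4441 * 21.4 = 64625.43 BTU/hr

64625.43 BTU/hr


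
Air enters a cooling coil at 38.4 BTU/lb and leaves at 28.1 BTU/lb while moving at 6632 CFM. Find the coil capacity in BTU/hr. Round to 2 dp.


Q = 4.5 * 6632 * (38.4 - 28.1) = 307393.20 BTU/hr

307393.20 BTU/hr


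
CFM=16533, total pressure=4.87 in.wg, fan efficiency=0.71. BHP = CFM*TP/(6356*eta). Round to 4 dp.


BHP = 16533 * 4.87 / (6356 * 0.71) = 17.8418 hp

17.8418 hp


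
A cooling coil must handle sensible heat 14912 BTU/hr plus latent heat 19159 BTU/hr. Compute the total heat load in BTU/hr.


Qt = 14912 + 19159 = 34071 BTU/hr

34071 BTU/hr


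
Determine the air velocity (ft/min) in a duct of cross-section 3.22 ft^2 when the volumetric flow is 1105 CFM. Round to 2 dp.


V = 1105 / 3.22 = 343.17 ft/min

343.17 ft/min


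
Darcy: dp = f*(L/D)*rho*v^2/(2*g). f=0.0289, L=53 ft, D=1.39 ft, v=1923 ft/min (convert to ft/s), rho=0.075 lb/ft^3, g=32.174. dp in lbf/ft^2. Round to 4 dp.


v_fps = 1923/60 = 32.05 ft/s
dp = 0.0289*(53/1.39)*0.075*32.05^2/(2*32.174) = 1.3193 lbf/ft^2

1.3193 lbf/ft^2


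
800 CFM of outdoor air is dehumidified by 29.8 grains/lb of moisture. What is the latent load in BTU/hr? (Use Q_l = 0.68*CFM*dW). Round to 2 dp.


Q = 0.68 * 800 * 29.8 = 16211.20 BTU/hr

16211.20 BTU/hr


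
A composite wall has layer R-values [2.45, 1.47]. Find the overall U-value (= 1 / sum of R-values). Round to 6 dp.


R_total = 2.45 + 1.47 = 3.92
U = 1/3.92 = 0.255102

0.255102


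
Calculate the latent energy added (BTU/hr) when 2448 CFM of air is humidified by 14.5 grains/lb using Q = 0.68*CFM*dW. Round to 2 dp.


Q = 0.68 * 2448 * 14.5 = 24137.28 BTU/hr

24137.28 BTU/hr


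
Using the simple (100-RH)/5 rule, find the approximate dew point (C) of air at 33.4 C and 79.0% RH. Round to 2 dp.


Td = 33.4 - (100-79.0)/5 = 29.20 C

29.20 C


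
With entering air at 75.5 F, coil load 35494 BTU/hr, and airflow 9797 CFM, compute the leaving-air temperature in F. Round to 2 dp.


dT = 35494/(1.08*9797) = 3.3546
T_leave = 75.5 - 3.3546 = 72.15 F

72.15 F


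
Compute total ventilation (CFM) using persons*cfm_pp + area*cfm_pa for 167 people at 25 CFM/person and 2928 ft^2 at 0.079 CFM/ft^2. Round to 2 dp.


Total = 167*25 + 2928*0.079 = 4406.31 CFM

4406.31 CFM


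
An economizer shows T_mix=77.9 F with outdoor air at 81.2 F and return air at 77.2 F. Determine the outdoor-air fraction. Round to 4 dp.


frac = (77.9 - 77.2) / (81.2 - 77.2) = 0.1750

0.1750


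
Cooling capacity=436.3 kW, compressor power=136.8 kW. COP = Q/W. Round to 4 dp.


COP = 436.3 / 136.8 = 3.1893

3.1893


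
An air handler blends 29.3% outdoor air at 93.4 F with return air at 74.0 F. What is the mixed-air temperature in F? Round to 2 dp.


T_mix = 74.0 + (29.3/100)*(93.4-74.0) = 79.68 F

79.68 F


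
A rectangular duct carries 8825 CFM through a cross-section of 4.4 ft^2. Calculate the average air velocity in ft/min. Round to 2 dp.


V = 8825 / 4.4 = 2005.68 ft/min

2005.68 ft/min


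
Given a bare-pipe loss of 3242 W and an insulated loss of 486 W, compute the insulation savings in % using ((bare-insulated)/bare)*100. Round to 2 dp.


Savings = ((3242-486)/3242)*100 = 85.01 %

85.01 %


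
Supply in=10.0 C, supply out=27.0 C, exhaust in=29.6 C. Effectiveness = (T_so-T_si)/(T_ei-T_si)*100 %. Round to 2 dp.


eff = (27.0-10.0)/(29.6-10.0)*100 = 86.73 %

86.73 %


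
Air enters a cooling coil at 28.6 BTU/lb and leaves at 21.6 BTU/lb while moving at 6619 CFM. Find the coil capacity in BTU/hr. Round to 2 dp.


Q = 4.5 * 6619 * (28.6 - 21.6) = 208498.50 BTU/hr

208498.50 BTU/hr


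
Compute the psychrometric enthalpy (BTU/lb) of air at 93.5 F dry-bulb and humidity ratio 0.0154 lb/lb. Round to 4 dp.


h = 0.24*93.5 + 0.0154*(1061+0.444*93.5) = 39.4187 BTU/lb

39.4187 BTU/lb


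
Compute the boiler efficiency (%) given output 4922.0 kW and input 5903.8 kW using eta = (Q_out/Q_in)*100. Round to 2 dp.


eta = (4922.0/5903.8)*100 = 83.37 %

83.37 %


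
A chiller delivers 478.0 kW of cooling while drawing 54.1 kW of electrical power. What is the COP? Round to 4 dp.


COP = 478.0 / 54.1 = 8.8355

8.8355


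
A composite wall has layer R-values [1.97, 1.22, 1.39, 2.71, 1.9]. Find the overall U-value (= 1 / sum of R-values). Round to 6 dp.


R_total = 1.97 + 1.22 + 1.39 + 2.71 + 1.9 = 9.19
U = 1/9.19 = 0.108814

0.108814


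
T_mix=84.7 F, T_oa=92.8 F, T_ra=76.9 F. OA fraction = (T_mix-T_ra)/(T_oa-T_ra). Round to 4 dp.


frac = (84.7 - 76.9) / (92.8 - 76.9) = 0.4906

0.4906


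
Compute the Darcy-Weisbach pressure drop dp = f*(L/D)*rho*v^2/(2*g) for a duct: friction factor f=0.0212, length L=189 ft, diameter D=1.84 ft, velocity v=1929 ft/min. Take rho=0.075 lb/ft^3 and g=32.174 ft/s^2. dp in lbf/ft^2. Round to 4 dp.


v_fps = 1929/60 = 32.15 ft/s
dp = 0.0212*(189/1.84)*0.075*32.15^2/(2*32.174) = 2.6234 lbf/ft^2

2.6234 lbf/ft^2


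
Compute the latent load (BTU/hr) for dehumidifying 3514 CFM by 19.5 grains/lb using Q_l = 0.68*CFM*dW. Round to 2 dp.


Q = 0.68 * 3514 * 19.5 = 46595.64 BTU/hr

46595.64 BTU/hr


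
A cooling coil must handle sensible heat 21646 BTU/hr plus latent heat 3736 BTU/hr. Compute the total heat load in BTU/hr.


Qt = 21646 + 3736 = 25382 BTU/hr

25382 BTU/hr


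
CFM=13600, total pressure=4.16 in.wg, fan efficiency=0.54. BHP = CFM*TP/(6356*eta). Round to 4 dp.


BHP = 13600 * 4.16 / (6356 * 0.54) = 16.4837 hp

16.4837 hp


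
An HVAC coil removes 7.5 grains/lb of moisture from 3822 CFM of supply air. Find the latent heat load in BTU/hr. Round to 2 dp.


Q = 0.68 * 3822 * 7.5 = 19492.20 BTU/hr

19492.20 BTU/hr


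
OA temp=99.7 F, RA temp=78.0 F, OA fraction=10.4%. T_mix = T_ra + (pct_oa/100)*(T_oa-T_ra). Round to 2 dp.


T_mix = 78.0 + (10.4/100)*(99.7-78.0) = 80.26 F

80.26 F


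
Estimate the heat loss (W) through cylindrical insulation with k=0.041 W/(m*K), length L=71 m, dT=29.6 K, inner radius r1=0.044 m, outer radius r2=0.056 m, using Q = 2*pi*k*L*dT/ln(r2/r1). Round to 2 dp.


Q = 2*pi*0.041*71*29.6/ln(0.056/0.044) = 2244.94 W

2244.94 W


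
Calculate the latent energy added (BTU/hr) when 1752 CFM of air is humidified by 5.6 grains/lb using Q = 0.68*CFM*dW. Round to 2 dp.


Q = 0.68 * 1752 * 5.6 = 6671.62 BTU/hr

6671.62 BTU/hr


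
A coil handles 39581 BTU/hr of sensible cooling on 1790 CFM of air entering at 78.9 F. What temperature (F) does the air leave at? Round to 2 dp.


dT = 39581/(1.08*1790) = 20.4743
T_leave = 78.9 - 20.4743 = 58.43 F

58.43 F


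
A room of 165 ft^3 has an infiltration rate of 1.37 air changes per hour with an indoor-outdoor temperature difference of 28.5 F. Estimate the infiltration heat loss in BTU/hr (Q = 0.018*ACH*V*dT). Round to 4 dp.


Q = 0.018 * 1.37 * 165 * 28.5 = 115.9637 BTU/hr

115.9637 BTU/hr


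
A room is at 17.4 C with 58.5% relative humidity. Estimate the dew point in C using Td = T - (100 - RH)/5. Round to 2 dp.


Td = 17.4 - (100-58.5)/5 = 9.10 C

9.10 C


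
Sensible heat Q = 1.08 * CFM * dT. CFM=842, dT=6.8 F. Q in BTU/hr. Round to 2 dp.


Q = 1.08 * 842 * 6.8 = 6183.65 BTU/hr

6183.65 BTU/hr


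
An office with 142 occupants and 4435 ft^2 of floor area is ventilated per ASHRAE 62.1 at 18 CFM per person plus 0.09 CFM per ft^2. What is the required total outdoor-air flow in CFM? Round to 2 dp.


Total = 142*18 + 4435*0.09 = 2955.15 CFM

2955.15 CFM


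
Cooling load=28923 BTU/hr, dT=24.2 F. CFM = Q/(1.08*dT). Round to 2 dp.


CFM = 28923 / (1.08 * 24.2) = 1106.63

1106.63 CFM


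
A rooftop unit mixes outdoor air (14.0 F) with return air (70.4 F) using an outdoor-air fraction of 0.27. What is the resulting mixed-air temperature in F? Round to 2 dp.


T_mix = 0.27*14.0 + 0.73*70.4 = 55.17 F

55.17 F


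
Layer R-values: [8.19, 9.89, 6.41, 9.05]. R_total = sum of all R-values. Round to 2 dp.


R_total = 8.19 + 9.89 + 6.41 + 9.05 = 33.54

33.54


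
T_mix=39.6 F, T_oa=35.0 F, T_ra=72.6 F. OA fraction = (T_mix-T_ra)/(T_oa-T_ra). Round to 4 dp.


frac = (39.6 - 72.6) / (35.0 - 72.6) = 0.8777

0.8777


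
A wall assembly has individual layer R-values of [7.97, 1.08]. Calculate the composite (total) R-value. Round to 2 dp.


R_total = 7.97 + 1.08 = 9.05

9.05


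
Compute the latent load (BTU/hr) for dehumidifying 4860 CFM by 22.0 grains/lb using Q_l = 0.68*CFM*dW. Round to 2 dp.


Q = 0.68 * 4860 * 22.0 = 72705.60 BTU/hr

72705.60 BTU/hr


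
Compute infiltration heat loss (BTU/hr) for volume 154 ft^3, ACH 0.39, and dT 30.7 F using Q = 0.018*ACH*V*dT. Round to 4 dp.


Q = 0.018 * 0.39 * 154 * 30.7 = 33.1892 BTU/hr

33.1892 BTU/hr


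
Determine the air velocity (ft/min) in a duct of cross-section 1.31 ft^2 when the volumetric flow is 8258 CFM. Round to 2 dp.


V = 8258 / 1.31 = 6303.82 ft/min

6303.82 ft/min


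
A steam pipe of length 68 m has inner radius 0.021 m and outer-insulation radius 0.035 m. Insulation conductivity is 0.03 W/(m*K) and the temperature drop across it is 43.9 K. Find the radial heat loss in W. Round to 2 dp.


Q = 2*pi*0.03*68*43.9/ln(0.035/0.021) = 1101.54 W

1101.54 W


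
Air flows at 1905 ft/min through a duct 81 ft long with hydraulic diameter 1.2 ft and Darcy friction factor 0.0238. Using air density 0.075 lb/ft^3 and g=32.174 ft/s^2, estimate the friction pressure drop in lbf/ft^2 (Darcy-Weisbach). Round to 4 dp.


v_fps = 1905/60 = 31.75 ft/s
dp = 0.0238*(81/1.2)*0.075*31.75^2/(2*32.174) = 1.8875 lbf/ft^2

1.8875 lbf/ft^2


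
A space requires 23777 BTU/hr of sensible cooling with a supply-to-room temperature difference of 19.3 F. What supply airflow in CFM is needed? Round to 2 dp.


CFM = 23777 / (1.08 * 19.3) = 1140.71

1140.71 CFM


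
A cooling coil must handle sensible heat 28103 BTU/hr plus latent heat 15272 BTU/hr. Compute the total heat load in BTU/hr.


Qt = 28103 + 15272 = 43375 BTU/hr

43375 BTU/hr


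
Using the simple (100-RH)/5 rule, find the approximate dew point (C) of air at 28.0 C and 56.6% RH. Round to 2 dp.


Td = 28.0 - (100-56.6)/5 = 19.32 C

19.32 C


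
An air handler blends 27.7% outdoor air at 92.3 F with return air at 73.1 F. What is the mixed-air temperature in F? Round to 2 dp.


T_mix = 73.1 + (27.7/100)*(92.3-73.1) = 78.42 F

78.42 F


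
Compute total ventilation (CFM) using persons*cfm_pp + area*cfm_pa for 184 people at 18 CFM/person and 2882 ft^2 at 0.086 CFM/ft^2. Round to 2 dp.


Total = 184*18 + 2882*0.086 = 3559.85 CFM

3559.85 CFM


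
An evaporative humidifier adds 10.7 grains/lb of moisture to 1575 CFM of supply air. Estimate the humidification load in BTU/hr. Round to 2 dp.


Q = 0.68 * 1575 * 10.7 = 11459.70 BTU/hr

11459.70 BTU/hr


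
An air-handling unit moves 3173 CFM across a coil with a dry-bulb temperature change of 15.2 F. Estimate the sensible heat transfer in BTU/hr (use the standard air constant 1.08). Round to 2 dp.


Q = 1.08 * 3173 * 15.2 = 52087.97 BTU/hr

52087.97 BTU/hr


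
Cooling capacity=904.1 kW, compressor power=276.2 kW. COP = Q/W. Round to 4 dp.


COP = 904.1 / 276.2 = 3.2734

3.2734


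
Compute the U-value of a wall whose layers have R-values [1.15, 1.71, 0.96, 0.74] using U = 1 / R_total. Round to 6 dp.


R_total = 1.15 + 1.71 + 0.96 + 0.74 = 4.56
U = 1/4.56 = 0.219298

0.219298


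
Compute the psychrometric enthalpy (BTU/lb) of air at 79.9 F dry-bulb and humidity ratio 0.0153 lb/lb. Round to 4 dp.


h = 0.24*79.9 + 0.0153*(1061+0.444*79.9) = 35.9521 BTU/lb

35.9521 BTU/lb


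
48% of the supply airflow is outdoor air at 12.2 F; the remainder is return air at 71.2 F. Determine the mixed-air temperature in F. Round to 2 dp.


T_mix = 0.48*12.2 + 0.52*71.2 = 42.88 F

42.88 F


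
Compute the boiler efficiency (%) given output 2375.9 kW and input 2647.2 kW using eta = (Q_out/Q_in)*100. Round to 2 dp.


eta = (2375.9/2647.2)*100 = 89.75 %

89.75 %


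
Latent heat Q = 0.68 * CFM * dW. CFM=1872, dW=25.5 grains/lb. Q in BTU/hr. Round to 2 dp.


Q = 0.68 * 1872 * 25.5 = 32460.48 BTU/hr

32460.48 BTU/hr


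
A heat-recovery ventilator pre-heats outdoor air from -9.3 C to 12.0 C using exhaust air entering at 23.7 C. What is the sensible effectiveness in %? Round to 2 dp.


eff = (12.0-(-9.3))/(23.7-(-9.3))*100 = 64.55 %

64.55 %


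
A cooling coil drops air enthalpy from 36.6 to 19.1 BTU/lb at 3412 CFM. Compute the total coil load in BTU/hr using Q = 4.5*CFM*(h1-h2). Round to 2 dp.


Q = 4.5 * 3412 * (36.6 - 19.1) = 268695.00 BTU/hr

268695.00 BTU/hr


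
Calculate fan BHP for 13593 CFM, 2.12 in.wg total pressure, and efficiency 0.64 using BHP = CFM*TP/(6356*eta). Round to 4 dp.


BHP = 13593 * 2.12 / (6356 * 0.64) = 7.0841 hp

7.0841 hp


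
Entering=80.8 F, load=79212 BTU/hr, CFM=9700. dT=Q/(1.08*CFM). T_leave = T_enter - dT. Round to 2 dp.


dT = 79212/(1.08*9700) = 7.5613
T_leave = 80.8 - 7.5613 = 73.24 F

73.24 F


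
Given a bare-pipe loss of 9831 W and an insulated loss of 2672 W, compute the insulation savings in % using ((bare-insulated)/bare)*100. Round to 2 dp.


Savings = ((9831-2672)/9831)*100 = 72.82 %

72.82 %


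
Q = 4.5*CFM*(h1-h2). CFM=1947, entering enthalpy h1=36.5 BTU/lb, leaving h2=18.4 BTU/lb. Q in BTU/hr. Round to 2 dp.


Q = 4.5 * 1947 * (36.5 - 18.4) = 158583.15 BTU/hr

158583.15 BTU/hr


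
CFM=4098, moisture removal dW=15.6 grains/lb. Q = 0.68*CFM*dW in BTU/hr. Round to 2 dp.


Q = 0.68 * 4098 * 15.6 = 43471.58 BTU/hr

43471.58 BTU/hr


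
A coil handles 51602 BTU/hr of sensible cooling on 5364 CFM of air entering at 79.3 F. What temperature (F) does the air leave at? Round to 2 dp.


dT = 51602/(1.08*5364) = 8.9075
T_leave = 79.3 - 8.9075 = 70.39 F

70.39 F


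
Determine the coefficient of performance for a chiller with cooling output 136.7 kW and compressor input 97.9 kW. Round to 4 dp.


COP = 136.7 / 97.9 = 1.3963

1.3963


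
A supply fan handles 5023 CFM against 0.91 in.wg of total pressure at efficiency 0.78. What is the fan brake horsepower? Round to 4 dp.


BHP = 5023 * 0.91 / (6356 * 0.78) = 0.9220 hp

0.9220 hp


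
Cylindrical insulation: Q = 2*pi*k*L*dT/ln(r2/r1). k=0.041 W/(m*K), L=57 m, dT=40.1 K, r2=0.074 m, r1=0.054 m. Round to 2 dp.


Q = 2*pi*0.041*57*40.1/ln(0.074/0.054) = 1868.79 W

1868.79 W


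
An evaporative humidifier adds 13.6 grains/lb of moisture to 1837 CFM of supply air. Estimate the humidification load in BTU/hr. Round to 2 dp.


Q = 0.68 * 1837 * 13.6 = 16988.58 BTU/hr

16988.58 BTU/hr


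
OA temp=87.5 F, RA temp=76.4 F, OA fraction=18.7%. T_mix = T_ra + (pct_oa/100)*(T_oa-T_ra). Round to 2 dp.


T_mix = 76.4 + (18.7/100)*(87.5-76.4) = 78.48 F

78.48 F


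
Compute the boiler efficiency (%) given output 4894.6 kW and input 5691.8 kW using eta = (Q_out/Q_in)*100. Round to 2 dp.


eta = (4894.6/5691.8)*100 = 85.99 %

85.99 %


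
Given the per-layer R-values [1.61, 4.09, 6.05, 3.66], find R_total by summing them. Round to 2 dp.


R_total = 1.61 + 4.09 + 6.05 + 3.66 = 15.41

15.41


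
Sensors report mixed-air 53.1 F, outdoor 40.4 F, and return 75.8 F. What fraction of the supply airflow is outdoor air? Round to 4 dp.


frac = (53.1 - 75.8) / (40.4 - 75.8) = 0.6412

0.6412


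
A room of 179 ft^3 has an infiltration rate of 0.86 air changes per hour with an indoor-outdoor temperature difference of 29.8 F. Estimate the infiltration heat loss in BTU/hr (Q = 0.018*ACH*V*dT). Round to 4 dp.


Q = 0.018 * 0.86 * 179 * 29.8 = 82.5734 BTU/hr

82.5734 BTU/hr


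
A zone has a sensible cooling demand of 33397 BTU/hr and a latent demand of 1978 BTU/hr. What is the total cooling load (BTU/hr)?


Qt = 33397 + 1978 = 35375 BTU/hr

35375 BTU/hr


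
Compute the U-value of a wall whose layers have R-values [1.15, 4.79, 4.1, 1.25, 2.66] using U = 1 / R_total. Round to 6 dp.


R_total = 1.15 + 4.79 + 4.1 + 1.25 + 2.66 = 13.95
U = 1/13.95 = 0.071685

0.071685


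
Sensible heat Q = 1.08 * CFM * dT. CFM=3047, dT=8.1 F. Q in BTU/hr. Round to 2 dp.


Q = 1.08 * 3047 * 8.1 = 26655.16 BTU/hr

26655.16 BTU/hr


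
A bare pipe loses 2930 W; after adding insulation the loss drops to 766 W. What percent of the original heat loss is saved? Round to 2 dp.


Savings = ((2930-766)/2930)*100 = 73.86 %

73.86 %


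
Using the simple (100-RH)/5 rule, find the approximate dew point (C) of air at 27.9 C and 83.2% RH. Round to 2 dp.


Td = 27.9 - (100-83.2)/5 = 24.54 C

24.54 C


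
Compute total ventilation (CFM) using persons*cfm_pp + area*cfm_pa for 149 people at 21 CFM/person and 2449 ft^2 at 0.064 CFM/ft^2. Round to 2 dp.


Total = 149*21 + 2449*0.064 = 3285.74 CFM

3285.74 CFM


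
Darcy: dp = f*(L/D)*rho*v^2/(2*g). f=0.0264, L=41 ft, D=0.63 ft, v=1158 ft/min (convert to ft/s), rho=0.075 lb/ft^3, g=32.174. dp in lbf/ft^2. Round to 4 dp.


v_fps = 1158/60 = 19.3 ft/s
dp = 0.0264*(41/0.63)*0.075*19.3^2/(2*32.174) = 0.7459 lbf/ft^2

0.7459 lbf/ft^2


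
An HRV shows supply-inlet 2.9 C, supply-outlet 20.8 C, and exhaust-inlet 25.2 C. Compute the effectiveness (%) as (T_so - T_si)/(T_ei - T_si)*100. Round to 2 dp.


eff = (20.8-2.9)/(25.2-2.9)*100 = 80.27 %

80.27 %


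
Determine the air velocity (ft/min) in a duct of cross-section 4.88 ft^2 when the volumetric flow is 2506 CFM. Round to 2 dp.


V = 2506 / 4.88 = 513.52 ft/min

513.52 ft/min


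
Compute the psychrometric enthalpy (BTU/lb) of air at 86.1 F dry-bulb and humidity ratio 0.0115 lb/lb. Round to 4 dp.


h = 0.24*86.1 + 0.0115*(1061+0.444*86.1) = 33.3051 BTU/lb

33.3051 BTU/lb


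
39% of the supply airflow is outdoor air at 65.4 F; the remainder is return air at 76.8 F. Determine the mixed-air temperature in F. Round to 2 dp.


T_mix = 0.39*65.4 + 0.61*76.8 = 72.35 F

72.35 F


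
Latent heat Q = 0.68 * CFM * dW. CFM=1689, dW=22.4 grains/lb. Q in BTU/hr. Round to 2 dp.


Q = 0.68 * 1689 * 22.4 = 25726.85 BTU/hr

25726.85 BTU/hr


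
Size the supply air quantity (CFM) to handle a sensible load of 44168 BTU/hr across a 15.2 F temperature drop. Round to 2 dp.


CFM = 44168 / (1.08 * 15.2) = 2690.55

2690.55 CFM


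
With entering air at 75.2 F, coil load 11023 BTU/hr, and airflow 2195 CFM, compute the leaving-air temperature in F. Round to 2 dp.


dT = 11023/(1.08*2195) = 4.6499
T_leave = 75.2 - 4.6499 = 70.55 F

70.55 F


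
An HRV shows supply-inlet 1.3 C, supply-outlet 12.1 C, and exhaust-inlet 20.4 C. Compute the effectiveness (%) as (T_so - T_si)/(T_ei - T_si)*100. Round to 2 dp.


eff = (12.1-1.3)/(20.4-1.3)*100 = 56.54 %

56.54 %


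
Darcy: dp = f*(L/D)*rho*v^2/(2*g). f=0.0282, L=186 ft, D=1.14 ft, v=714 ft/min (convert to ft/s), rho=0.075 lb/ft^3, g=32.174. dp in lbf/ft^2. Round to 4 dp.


v_fps = 714/60 = 11.9 ft/s
dp = 0.0282*(186/1.14)*0.075*11.9^2/(2*32.174) = 0.7594 lbf/ft^2

0.7594 lbf/ft^2


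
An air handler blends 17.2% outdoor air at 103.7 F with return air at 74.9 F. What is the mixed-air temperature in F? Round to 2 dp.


T_mix = 74.9 + (17.2/100)*(103.7-74.9) = 79.85 F

79.85 F


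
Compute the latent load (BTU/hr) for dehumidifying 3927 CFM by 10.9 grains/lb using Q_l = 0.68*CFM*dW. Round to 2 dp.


Q = 0.68 * 3927 * 10.9 = 29106.92 BTU/hr

29106.92 BTU/hr


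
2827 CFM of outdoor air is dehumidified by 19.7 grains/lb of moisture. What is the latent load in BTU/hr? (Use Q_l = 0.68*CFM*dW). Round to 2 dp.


Q = 0.68 * 2827 * 19.7 = 37870.49 BTU/hr

37870.49 BTU/hr


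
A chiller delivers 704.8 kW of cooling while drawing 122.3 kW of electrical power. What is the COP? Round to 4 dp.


COP = 704.8 / 122.3 = 5.7629

5.7629


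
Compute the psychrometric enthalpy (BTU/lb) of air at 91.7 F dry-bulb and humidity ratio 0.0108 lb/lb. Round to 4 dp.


h = 0.24*91.7 + 0.0108*(1061+0.444*91.7) = 33.9065 BTU/lb

33.9065 BTU/lb


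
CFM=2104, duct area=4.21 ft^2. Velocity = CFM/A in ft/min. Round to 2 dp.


V = 2104 / 4.21 = 499.76 ft/min

499.76 ft/min


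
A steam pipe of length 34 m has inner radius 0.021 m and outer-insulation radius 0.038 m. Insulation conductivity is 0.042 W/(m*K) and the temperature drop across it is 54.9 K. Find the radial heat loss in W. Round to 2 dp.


Q = 2*pi*0.042*34*54.9/ln(0.038/0.021) = 830.58 W

830.58 W


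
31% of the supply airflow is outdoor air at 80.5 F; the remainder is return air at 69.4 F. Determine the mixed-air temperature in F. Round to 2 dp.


T_mix = 0.31*80.5 + 0.69*69.4 = 72.84 F

72.84 F


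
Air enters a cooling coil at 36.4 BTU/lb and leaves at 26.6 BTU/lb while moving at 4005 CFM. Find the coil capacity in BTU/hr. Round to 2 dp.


Q = 4.5 * 4005 * (36.4 - 26.6) = 176620.50 BTU/hr

176620.50 BTU/hr


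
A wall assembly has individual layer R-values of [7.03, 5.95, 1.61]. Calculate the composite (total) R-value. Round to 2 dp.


R_total = 7.03 + 5.95 + 1.61 = 14.59

14.59


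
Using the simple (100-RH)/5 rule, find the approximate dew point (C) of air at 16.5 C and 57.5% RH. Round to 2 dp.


Td = 16.5 - (100-57.5)/5 = 8.00 C

8.00 C


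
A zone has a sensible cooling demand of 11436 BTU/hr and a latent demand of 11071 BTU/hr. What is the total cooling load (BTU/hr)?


Qt = 11436 + 11071 = 22507 BTU/hr

22507 BTU/hr


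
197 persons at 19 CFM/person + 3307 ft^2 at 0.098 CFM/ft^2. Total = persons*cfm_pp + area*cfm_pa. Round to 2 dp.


Total = 197*19 + 3307*0.098 = 4067.09 CFM

4067.09 CFM


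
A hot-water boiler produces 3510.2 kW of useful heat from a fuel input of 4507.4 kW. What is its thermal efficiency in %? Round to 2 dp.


eta = (3510.2/4507.4)*100 = 77.88 %

77.88 %


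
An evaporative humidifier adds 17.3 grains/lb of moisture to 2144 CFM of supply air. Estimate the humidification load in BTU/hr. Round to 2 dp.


Q = 0.68 * 2144 * 17.3 = 25222.02 BTU/hr

25222.02 BTU/hr


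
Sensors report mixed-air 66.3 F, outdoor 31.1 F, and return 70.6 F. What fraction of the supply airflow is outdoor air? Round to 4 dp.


frac = (66.3 - 70.6) / (31.1 - 70.6) = 0.1089

0.1089


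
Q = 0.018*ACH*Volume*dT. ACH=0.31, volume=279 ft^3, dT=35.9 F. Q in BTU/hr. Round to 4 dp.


Q = 0.018 * 0.31 * 279 * 35.9 = 55.8898 BTU/hr

55.8898 BTU/hr


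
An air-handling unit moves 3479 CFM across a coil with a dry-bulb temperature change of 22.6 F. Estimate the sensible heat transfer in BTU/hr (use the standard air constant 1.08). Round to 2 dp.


Q = 1.08 * 3479 * 22.6 = 84915.43 BTU/hr

84915.43 BTU/hr


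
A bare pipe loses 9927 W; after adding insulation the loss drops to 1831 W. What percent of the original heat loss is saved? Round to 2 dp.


Savings = ((9927-1831)/9927)*100 = 81.56 %

81.56 %


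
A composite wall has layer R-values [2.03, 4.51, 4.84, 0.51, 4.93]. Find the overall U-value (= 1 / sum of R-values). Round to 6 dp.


R_total = 2.03 + 4.51 + 4.84 + 0.51 + 4.93 = 16.82
U = 1/16.82 = 0.059453

0.059453


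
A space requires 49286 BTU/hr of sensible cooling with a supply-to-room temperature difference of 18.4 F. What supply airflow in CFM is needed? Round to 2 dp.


CFM = 49286 / (1.08 * 18.4) = 2480.17

2480.17 CFM


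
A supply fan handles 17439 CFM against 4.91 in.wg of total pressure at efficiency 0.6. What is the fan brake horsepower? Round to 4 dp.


BHP = 17439 * 4.91 / (6356 * 0.6) = 22.4527 hp

22.4527 hp


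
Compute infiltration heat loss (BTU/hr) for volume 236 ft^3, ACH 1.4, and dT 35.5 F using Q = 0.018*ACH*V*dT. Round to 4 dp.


Q = 0.018 * 1.4 * 236 * 35.5 = 211.1256 BTU/hr

211.1256 BTU/hr


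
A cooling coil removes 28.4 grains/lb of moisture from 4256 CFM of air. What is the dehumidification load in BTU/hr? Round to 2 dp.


Q = 0.68 * 4256 * 28.4 = 82191.87 BTU/hr

82191.87 BTU/hr


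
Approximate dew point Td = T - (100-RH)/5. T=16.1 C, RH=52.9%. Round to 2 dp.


Td = 16.1 - (100-52.9)/5 = 6.68 C

6.68 C


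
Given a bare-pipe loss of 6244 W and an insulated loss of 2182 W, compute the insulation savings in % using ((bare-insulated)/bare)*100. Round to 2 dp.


Savings = ((6244-2182)/6244)*100 = 65.05 %

65.05 %


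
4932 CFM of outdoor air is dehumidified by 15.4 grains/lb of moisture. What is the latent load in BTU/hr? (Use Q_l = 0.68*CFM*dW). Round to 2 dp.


Q = 0.68 * 4932 * 15.4 = 51647.90 BTU/hr

51647.90 BTU/hr


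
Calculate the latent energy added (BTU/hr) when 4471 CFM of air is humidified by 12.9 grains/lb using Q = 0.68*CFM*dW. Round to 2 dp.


Q = 0.68 * 4471 * 12.9 = 39219.61 BTU/hr

39219.61 BTU/hr


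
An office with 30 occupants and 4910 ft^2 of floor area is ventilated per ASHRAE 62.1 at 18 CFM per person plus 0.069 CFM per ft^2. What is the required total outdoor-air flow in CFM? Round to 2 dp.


Total = 30*18 + 4910*0.069 = 878.79 CFM

878.79 CFM


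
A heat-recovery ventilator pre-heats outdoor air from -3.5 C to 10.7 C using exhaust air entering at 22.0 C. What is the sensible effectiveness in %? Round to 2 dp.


eff = (10.7-(-3.5))/(22.0-(-3.5))*100 = 55.69 %

55.69 %


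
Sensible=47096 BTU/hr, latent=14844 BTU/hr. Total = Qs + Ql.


Qt = 47096 + 14844 = 61940 BTU/hr

61940 BTU/hr


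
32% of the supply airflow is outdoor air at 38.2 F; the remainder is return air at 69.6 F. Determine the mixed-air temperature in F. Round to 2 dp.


T_mix = 0.32*38.2 + 0.68*69.6 = 59.55 F

59.55 F


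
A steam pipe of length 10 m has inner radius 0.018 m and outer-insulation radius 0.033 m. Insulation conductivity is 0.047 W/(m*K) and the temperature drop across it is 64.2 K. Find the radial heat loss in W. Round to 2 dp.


Q = 2*pi*0.047*10*64.2/ln(0.033/0.018) = 312.78 W

312.78 W


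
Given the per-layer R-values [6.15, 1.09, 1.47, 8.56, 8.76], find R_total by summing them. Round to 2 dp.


R_total = 6.15 + 1.09 + 1.47 + 8.56 + 8.76 = 26.03

26.03


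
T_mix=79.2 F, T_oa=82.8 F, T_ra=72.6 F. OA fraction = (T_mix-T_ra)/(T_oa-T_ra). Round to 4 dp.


frac = (79.2 - 72.6) / (82.8 - 72.6) = 0.6471

0.6471


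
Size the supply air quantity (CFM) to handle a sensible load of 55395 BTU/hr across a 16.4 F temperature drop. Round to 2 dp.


CFM = 55395 / (1.08 * 16.4) = 3127.54

3127.54 CFM


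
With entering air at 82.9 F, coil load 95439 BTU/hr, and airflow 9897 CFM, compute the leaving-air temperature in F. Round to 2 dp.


dT = 95439/(1.08*9897) = 8.9289
T_leave = 82.9 - 8.9289 = 73.97 F

73.97 F


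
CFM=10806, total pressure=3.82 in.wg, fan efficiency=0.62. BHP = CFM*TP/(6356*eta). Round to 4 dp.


BHP = 10806 * 3.82 / (6356 * 0.62) = 10.4750 hp

10.4750 hp


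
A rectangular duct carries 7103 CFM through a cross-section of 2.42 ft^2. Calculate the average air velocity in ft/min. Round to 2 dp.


V = 7103 / 2.42 = 2935.12 ft/min

2935.12 ft/min


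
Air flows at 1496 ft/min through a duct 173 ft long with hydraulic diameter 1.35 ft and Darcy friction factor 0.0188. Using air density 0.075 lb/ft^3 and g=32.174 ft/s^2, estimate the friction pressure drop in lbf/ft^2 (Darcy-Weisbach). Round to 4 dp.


v_fps = 1496/60 = 24.9333 ft/s
dp = 0.0188*(173/1.35)*0.075*24.9333^2/(2*32.174) = 1.7456 lbf/ft^2

1.7456 lbf/ft^2


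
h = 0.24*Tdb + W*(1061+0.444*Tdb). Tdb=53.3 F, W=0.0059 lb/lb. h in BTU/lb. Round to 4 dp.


h = 0.24*53.3 + 0.0059*(1061+0.444*53.3) = 19.1915 BTU/lb

19.1915 BTU/lb


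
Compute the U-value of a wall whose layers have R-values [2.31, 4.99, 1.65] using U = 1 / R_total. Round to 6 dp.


R_total = 2.31 + 4.99 + 1.65 = 8.95
U = 1/8.95 = 0.111732

0.111732


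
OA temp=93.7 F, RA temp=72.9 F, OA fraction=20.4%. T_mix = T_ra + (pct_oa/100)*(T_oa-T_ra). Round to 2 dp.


T_mix = 72.9 + (20.4/100)*(93.7-72.9) = 77.14 F

77.14 F


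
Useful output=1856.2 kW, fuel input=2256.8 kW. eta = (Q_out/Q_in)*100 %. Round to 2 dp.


eta = (1856.2/2256.8)*100 = 82.25 %

82.25 %


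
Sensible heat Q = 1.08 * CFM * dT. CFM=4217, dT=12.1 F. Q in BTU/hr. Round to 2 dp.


Q = 1.08 * 4217 * 12.1 = 55107.76 BTU/hr

55107.76 BTU/hr


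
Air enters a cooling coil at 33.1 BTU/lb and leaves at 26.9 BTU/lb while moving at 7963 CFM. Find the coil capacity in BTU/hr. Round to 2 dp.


Q = 4.5 * 7963 * (33.1 - 26.9) = 222167.70 BTU/hr

222167.70 BTU/hr


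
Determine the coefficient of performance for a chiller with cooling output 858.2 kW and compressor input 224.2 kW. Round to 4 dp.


COP = 858.2 / 224.2 = 3.8278

3.8278


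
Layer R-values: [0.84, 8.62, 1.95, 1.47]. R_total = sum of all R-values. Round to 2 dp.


R_total = 0.84 + 8.62 + 1.95 + 1.47 = 12.88

12.88


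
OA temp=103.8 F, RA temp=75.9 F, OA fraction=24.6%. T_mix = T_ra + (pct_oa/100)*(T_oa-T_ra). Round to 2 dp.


T_mix = 75.9 + (24.6/100)*(103.8-75.9) = 82.76 F

82.76 F


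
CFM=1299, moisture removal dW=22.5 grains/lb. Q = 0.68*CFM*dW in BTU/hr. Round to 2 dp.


Q = 0.68 * 1299 * 22.5 = 19874.70 BTU/hr

19874.70 BTU/hr


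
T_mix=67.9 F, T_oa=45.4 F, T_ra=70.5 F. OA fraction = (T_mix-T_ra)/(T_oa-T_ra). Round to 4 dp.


frac = (67.9 - 70.5) / (45.4 - 70.5) = 0.1036

0.1036


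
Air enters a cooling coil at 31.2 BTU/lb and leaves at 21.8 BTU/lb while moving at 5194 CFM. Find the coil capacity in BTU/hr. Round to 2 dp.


Q = 4.5 * 5194 * (31.2 - 21.8) = 219706.20 BTU/hr

219706.20 BTU/hr


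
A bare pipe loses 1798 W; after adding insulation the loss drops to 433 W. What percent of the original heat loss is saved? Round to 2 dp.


Savings = ((1798-433)/1798)*100 = 75.92 %

75.92 %
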